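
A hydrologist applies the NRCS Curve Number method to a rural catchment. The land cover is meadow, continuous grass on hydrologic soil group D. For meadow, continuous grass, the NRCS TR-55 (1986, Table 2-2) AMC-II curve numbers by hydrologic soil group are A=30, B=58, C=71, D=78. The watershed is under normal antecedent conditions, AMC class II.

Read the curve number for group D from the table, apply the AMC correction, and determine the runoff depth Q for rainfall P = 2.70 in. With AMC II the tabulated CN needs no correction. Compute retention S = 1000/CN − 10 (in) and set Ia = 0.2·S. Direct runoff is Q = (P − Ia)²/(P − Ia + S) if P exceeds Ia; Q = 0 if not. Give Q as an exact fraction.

NRCS table: meadow, continuous grass, soil group D → CN(II) = 78
Average conditions: CN = 78 (no AMC adjustment).
Max retention: S = 1000/78 − 10 = 110/39 in (≈ 2.821 in)
Ia = 0.2S: 0.2·2.821 = 0.564 in (exactly 22/39)
Excess rainfall: 2.700 − 0.564 = 2.136 in; P > Ia so Q > 0
Runoff Q = (P−Ia)²/(P−Ia+S) = (2.136)²/(2.136+2.821) = 693889/753870 ≈ 0.920 in

Q = 693889/753870 in ≈ 0.920 in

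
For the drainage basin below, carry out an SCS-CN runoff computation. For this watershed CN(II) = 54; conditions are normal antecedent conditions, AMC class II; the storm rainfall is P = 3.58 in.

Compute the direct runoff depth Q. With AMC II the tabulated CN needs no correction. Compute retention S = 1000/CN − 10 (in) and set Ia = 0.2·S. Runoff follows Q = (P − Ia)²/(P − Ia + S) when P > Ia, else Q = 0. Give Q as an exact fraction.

AMC II — tabulated CN = 54 applies directly.
S = 1000/54 − 10 = 230/27 in ≈ 8.519 in
Initial abstraction Ia = S/5 = (230/27)/5 = 46/27 ≈ 1.704 in
P − Ia = 3.580 − 1.704 = 2533/1350 ≈ 1.876 in (> 0, runoff occurs)
Q = (2533/1350)²/((2533/1350) + 230/27) = (6416089/1822500)/(14033/1350) = 6416089/18944550 in ≈ 0.339 in

Q = 6416089/18944550 in ≈ 0.339 in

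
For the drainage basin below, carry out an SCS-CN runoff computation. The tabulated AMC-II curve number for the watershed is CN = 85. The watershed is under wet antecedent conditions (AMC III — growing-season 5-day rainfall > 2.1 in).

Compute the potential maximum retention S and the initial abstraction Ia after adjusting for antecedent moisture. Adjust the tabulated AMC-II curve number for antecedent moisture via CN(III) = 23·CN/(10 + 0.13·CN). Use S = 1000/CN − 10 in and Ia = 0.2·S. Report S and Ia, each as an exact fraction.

S = 300/391 in ≈ 0.767 in; Ia = 60/391 in ≈ 0.153 in

CN(III) from CN(II)=85: (23·85)/(10 + 0.13·85) = 39100/421 ≈ 92.874
S = 1000/(39100/421) − 10 = 300/391 in ≈ 0.767 in
Initial abstraction Ia = S/5 = (300/391)/5 = 60/391 ≈ 0.153 in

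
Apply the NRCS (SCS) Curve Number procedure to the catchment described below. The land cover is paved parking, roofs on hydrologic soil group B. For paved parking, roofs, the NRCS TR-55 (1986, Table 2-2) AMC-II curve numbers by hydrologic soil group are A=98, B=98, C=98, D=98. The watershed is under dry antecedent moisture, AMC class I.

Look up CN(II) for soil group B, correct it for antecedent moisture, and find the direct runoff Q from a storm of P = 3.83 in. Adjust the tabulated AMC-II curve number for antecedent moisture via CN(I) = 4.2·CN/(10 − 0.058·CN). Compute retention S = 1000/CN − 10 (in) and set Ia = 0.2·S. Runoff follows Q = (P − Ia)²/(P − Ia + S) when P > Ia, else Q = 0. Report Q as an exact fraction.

NRCS table: paved parking, roofs, soil group B → CN(II) = 98
CN(I) from CN(II)=98: (4.2·98)/(10 − 0.058·98) = 102900/1079 ≈ 95.366
S = 1000/(102900/1079) − 10 = 500/1029 in ≈ 0.486 in
Ia = 0.2S: 0.2·0.486 = 0.097 in (exactly 100/1029)
Since P=3.830 > Ia=0.097: effective rainfall P−Ia = 384107/102900 in
Q = (384107/102900)²/((384107/102900) + 500/1029) = (147538187449/10588410000)/(434107/102900) = 147538187449/44669610300 in ≈ 3.303 in

Q = 147538187449/44669610300 in ≈ 3.303 in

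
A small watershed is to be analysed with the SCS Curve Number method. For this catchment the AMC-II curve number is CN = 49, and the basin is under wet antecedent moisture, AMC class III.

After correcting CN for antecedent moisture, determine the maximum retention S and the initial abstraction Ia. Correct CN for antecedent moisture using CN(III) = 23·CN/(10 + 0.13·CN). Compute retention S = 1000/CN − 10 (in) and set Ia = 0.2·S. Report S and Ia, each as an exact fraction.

Wet (AMC III): CN(III) = 23·49/(10 + 0.13·49) = 1127/(1637/100) = 112700/1637 ≈ 68.845
S = 1000/(112700/1637) − 10 = 5100/1127 in ≈ 4.525 in
Ia = 0.2·(5100/1127) = 1020/1127 in ≈ 0.905 in

S = 5100/1127 in ≈ 4.525 in; Ia = 1020/1127 in ≈ 0.905 in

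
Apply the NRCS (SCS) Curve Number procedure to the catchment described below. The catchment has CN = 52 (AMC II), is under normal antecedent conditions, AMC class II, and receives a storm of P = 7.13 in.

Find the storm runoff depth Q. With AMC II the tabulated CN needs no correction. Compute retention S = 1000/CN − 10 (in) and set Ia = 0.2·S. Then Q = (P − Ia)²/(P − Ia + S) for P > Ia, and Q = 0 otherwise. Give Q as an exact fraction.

CN(II) = 52; AMC II needs no correction.
Retention S: 1000/CN − 10 with CN=52.000 → S = 120/13 ≈ 9.231 in
Ia = 0.2S: 0.2·9.231 = 1.846 in (exactly 24/13)
P − Ia = 7.130 − 1.846 = 6869/1300 ≈ 5.284 in (> 0, runoff occurs)
Q: (6869/1300)² ÷ (18869/1300) = 47183161/24529700 in (≈ 1.924 in)

Q = 47183161/24529700 in ≈ 1.924 in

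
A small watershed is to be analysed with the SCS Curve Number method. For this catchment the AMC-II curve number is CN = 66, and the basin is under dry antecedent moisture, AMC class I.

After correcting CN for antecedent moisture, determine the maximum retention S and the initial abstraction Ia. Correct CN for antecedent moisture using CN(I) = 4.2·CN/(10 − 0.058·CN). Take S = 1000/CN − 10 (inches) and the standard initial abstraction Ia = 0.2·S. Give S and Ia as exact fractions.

S = 8500/693 in ≈ 12.266 in; Ia = 1700/693 in ≈ 2.453 in

CN(I) from CN(II)=66: (4.2·66)/(10 − 0.058·66) = 69300/1543 ≈ 44.913
Max retention: S = 1000/(69300/1543) − 10 = 8500/693 in (≈ 12.266 in)
Ia = 0.2·(8500/693) = 1700/693 in ≈ 2.453 in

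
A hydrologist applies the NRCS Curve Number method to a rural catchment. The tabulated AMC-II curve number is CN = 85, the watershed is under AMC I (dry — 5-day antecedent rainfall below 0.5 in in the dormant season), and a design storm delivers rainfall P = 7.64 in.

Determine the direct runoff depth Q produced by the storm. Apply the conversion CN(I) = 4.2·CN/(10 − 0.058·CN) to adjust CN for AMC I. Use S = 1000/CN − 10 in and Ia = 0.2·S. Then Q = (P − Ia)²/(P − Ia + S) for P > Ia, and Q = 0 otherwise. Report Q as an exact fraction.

Dry (AMC I): CN(I) = 4.2·85/(10 − 0.058·85) = 357/(507/100) = 11900/169 ≈ 70.414
Retention S: 1000/CN − 10 with CN=70.414 → S = 500/119 ≈ 4.202 in
Ia = 0.2S: 0.2·4.202 = 0.840 in (exactly 100/119)
Since P=7.640 > Ia=0.840: effective rainfall P−Ia = 20229/2975 in
Runoff Q = (P−Ia)²/(P−Ia+S) = (6.800)²/(6.800+4.202) = 409212441/97368775 ≈ 4.203 in

Q = 409212441/97368775 in ≈ 4.203 in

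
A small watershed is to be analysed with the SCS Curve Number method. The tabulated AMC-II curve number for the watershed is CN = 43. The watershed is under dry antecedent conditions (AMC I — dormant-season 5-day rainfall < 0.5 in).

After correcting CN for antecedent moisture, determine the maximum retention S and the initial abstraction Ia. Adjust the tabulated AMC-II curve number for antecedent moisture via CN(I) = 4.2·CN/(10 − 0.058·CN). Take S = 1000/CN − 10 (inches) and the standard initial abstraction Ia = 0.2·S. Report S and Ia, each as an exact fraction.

S = 9500/301 in ≈ 31.561 in; Ia = 1900/301 in ≈ 6.312 in

Dry (AMC I): CN(I) = 4.2·43/(10 − 0.058·43) = (903/5)/(3753/500) = 30100/1251 ≈ 24.061
Retention S: 1000/CN − 10 with CN=24.061 → S = 9500/301 ≈ 31.561 in
Ia = 0.2·(9500/301) = 1900/301 in ≈ 6.312 in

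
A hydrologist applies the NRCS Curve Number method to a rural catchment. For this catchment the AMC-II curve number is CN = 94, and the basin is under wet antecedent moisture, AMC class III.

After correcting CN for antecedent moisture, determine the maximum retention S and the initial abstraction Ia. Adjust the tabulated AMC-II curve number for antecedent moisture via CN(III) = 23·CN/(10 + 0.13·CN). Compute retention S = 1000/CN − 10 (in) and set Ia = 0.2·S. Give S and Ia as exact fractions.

S = 300/1081 in ≈ 0.278 in; Ia = 60/1081 in ≈ 0.056 in

Wet (AMC III): CN(III) = 23·94/(10 + 0.13·94) = 2162/(1111/50) = 108100/1111 ≈ 97.300
Retention S: 1000/CN − 10 with CN=97.300 → S = 300/1081 ≈ 0.278 in
Ia = 0.2S: 0.2·0.278 = 0.056 in (exactly 60/1081)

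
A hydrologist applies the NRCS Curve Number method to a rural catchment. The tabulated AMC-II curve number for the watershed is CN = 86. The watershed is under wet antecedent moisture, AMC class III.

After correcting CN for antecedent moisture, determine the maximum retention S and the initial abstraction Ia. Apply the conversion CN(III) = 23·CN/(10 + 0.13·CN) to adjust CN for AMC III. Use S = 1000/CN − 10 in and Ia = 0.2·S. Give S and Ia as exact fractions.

Adjust CN=86 to AMC III: 23·86/(10 + 0.13·86) → 1978 ÷ (1059/50) = 98900/1059 ≈ 93.390
Retention S: 1000/CN − 10 with CN=93.390 → S = 700/989 ≈ 0.708 in
Ia = 0.2·(700/989) = 140/989 in ≈ 0.142 in

S = 700/989 in ≈ 0.708 in; Ia = 140/989 in ≈ 0.142 in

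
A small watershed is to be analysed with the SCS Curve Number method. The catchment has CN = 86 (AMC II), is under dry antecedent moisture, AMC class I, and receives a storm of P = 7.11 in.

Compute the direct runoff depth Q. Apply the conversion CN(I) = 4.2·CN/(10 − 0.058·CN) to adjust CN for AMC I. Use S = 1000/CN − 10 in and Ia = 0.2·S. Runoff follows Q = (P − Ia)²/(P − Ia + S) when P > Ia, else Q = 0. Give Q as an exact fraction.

Q = 6677994961/1699175100 in ≈ 3.930 in

Dry (AMC I): CN(I) = 4.2·86/(10 − 0.058·86) = (1806/5)/(1253/250) = 12900/179 ≈ 72.067
Max retention: S = 1000/(12900/179) − 10 = 500/129 in (≈ 3.876 in)
Initial abstraction Ia = S/5 = (500/129)/5 = 100/129 ≈ 0.775 in
Excess rainfall: 7.110 − 0.775 = 6.335 in; P > Ia so Q > 0
Q = (81719/12900)²/((81719/12900) + 500/129) = (6677994961/166410000)/(131719/12900) = 6677994961/1699175100 in ≈ 3.930 in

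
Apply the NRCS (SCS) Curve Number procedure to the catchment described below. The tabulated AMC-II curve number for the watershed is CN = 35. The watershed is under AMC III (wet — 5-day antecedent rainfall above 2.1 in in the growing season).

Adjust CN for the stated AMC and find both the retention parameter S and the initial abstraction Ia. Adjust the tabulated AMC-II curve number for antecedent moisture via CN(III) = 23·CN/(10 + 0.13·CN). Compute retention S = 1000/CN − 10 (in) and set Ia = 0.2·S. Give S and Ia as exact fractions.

S = 1300/161 in ≈ 8.075 in; Ia = 260/161 in ≈ 1.615 in

Adjust CN=35 to AMC III: 23·35/(10 + 0.13·35) → 805 ÷ (291/20) = 16100/291 ≈ 55.326
Retention S: 1000/CN − 10 with CN=55.326 → S = 1300/161 ≈ 8.075 in
Ia = 0.2·(1300/161) = 260/161 in ≈ 1.615 in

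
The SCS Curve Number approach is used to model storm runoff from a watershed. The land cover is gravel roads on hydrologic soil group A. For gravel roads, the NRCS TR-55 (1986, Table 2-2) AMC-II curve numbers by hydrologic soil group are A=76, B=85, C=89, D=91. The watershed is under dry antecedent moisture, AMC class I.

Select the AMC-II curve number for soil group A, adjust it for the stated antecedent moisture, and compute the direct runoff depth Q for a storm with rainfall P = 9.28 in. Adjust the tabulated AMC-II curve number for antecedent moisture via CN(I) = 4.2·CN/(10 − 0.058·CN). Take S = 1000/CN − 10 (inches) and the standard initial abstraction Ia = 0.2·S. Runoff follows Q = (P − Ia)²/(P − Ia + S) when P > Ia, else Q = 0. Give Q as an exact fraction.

NRCS table: gravel roads, soil group A → CN(II) = 76
Adjust CN=76 to AMC I: 4.2·76/(10 − 0.058·76) → (1596/5) ÷ (699/125) = 13300/233 ≈ 57.082
Retention S: 1000/CN − 10 with CN=57.082 → S = 1000/133 ≈ 7.519 in
Initial abstraction Ia = S/5 = (1000/133)/5 = 200/133 ≈ 1.504 in
P − Ia = 9.280 − 1.504 = 25856/3325 ≈ 7.776 in (> 0, runoff occurs)
Q = (25856/3325)²/((25856/3325) + 1000/133) = (668532736/11055625)/(50856/3325) = 83566592/21137025 in ≈ 3.954 in

Q = 83566592/21137025 in ≈ 3.954 in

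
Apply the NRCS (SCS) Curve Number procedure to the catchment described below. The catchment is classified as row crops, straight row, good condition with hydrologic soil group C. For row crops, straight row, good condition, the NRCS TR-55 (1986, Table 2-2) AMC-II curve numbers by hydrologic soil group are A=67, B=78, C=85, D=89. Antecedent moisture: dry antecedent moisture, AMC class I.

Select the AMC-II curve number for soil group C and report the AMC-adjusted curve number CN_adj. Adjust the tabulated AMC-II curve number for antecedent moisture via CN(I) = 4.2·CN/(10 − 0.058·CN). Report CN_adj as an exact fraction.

NRCS table: row crops, straight row, good condition, soil group C → CN(II) = 85
Adjust CN=85 to AMC I: 4.2·85/(10 − 0.058·85) → 357 ÷ (507/100) = 11900/169 ≈ 70.414

CN_adj = 11900/169 ≈ 70.414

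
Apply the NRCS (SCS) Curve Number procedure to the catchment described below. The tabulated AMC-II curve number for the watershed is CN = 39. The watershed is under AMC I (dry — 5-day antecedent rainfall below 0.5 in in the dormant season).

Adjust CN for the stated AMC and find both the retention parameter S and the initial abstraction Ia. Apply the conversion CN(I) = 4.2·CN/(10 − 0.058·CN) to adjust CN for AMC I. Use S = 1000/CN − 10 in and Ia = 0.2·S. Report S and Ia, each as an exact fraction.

Adjust CN=39 to AMC I: 4.2·39/(10 − 0.058·39) → (819/5) ÷ (3869/500) = 81900/3869 ≈ 21.168
Max retention: S = 1000/(81900/3869) − 10 = 30500/819 in (≈ 37.241 in)
Initial abstraction Ia = S/5 = (30500/819)/5 = 6100/819 ≈ 7.448 in

S = 30500/819 in ≈ 37.241 in; Ia = 6100/819 in ≈ 7.448 in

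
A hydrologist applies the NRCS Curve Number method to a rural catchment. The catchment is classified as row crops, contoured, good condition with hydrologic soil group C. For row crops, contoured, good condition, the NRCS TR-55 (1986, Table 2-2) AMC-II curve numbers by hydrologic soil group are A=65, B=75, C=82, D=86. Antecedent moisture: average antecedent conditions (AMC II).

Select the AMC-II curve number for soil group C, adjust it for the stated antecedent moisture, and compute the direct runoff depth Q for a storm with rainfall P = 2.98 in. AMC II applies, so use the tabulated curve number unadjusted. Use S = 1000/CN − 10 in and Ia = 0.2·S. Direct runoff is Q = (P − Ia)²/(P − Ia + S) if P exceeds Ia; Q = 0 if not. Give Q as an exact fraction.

NRCS table: row crops, contoured, good condition, soil group C → CN(II) = 82
Average conditions: CN = 82 (no AMC adjustment).
S = 1000/82 − 10 = 90/41 in ≈ 2.195 in
Initial abstraction Ia = S/5 = (90/41)/5 = 18/41 ≈ 0.439 in
Excess rainfall: 2.980 − 0.439 = 2.541 in; P > Ia so Q > 0
Q: (5209/2050)² ÷ (9709/2050) = 27133681/19903450 in (≈ 1.363 in)

Q = 27133681/19903450 in ≈ 1.363 in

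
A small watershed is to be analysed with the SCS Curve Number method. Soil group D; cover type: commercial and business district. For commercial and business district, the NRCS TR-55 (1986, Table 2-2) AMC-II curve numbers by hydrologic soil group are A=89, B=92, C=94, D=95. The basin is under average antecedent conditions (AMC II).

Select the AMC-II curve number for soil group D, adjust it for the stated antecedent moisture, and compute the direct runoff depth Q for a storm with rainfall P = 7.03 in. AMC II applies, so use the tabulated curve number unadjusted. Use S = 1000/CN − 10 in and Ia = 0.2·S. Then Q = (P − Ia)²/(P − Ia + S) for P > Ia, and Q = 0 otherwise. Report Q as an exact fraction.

Q = 173106649/26898300 in ≈ 6.436 in

NRCS table: commercial and business district, soil group D → CN(II) = 95
AMC II — tabulated CN = 95 applies directly.
Max retention: S = 1000/95 − 10 = 10/19 in (≈ 0.526 in)
Ia = 0.2S: 0.2·0.526 = 0.105 in (exactly 2/19)
P − Ia = 7.030 − 0.105 = 13157/1900 ≈ 6.925 in (> 0, runoff occurs)
Q: (13157/1900)² ÷ (14157/1900) = 173106649/26898300 in (≈ 6.436 in)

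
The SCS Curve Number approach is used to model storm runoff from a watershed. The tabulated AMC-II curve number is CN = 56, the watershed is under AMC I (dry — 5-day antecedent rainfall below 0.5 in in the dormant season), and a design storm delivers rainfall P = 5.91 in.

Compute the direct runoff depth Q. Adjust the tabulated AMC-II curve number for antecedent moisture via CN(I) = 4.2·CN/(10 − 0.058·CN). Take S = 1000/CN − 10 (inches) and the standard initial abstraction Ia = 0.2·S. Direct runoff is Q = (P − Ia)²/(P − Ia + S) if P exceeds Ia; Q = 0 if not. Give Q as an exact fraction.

Adjust CN=56 to AMC I: 4.2·56/(10 − 0.058·56) → (1176/5) ÷ (844/125) = 7350/211 ≈ 34.834
S = 1000/(7350/211) − 10 = 2750/147 in ≈ 18.707 in
Ia = 0.2S: 0.2·18.707 = 3.741 in (exactly 550/147)
Excess rainfall: 5.910 − 3.741 = 2.169 in; P > Ia so Q > 0
Q = (31877/14700)²/((31877/14700) + 2750/147) = (1016143129/216090000)/(306877/14700) = 1016143129/4511091900 in ≈ 0.225 in

Q = 1016143129/4511091900 in ≈ 0.225 in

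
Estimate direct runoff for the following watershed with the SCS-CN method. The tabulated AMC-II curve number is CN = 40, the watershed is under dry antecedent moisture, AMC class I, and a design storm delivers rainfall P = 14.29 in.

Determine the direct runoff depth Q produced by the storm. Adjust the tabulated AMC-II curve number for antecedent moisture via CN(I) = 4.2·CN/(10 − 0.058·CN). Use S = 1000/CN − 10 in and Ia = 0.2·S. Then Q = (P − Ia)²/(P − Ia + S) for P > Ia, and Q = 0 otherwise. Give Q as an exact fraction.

Adjust CN=40 to AMC I: 4.2·40/(10 − 0.058·40) → 168 ÷ (192/25) = 175/8 ≈ 21.875
Max retention: S = 1000/(175/8) − 10 = 250/7 in (≈ 35.714 in)
Initial abstraction Ia = S/5 = (250/7)/5 = 50/7 ≈ 7.143 in
Excess rainfall: 14.290 − 7.143 = 7.147 in; P > Ia so Q > 0
Runoff Q = (P−Ia)²/(P−Ia+S) = (7.147)²/(7.147+35.714) = 25030009/21002100 ≈ 1.192 in

Q = 25030009/21002100 in ≈ 1.192 in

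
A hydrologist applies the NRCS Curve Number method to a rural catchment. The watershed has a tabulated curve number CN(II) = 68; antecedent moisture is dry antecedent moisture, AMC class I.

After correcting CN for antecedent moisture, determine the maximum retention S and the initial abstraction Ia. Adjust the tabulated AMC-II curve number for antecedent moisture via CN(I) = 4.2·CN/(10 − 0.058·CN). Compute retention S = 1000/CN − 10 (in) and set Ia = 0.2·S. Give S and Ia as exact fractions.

S = 4000/357 in ≈ 11.204 in; Ia = 800/357 in ≈ 2.241 in

CN(I) from CN(II)=68: (4.2·68)/(10 − 0.058·68) = 35700/757 ≈ 47.160
Retention S: 1000/CN − 10 with CN=47.160 → S = 4000/357 ≈ 11.204 in
Ia = 0.2S: 0.2·11.204 = 2.241 in (exactly 800/357)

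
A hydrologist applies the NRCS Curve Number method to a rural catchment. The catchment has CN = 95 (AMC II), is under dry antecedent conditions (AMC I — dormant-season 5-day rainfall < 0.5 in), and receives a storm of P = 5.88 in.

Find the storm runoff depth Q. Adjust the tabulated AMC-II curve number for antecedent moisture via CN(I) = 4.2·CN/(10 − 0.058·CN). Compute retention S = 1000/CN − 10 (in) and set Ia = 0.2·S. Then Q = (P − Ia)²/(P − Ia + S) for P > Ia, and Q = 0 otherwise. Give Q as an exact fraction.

Dry (AMC I): CN(I) = 4.2·95/(10 − 0.058·95) = 399/(449/100) = 39900/449 ≈ 88.864
Max retention: S = 1000/(39900/449) − 10 = 500/399 in (≈ 1.253 in)
Ia = 0.2S: 0.2·1.253 = 0.251 in (exactly 100/399)
Excess rainfall: 5.880 − 0.251 = 5.629 in; P > Ia so Q > 0
Q: (56153/9975)² ÷ (68653/9975) = 3153159409/684813675 in (≈ 4.604 in)

Q = 3153159409/684813675 in ≈ 4.604 in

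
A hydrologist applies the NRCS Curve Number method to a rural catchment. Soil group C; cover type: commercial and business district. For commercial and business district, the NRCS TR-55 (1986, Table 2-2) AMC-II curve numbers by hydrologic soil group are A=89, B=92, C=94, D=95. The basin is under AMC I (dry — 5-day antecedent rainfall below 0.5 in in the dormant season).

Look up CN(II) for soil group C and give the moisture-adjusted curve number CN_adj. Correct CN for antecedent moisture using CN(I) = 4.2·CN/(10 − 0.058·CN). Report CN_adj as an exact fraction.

CN_adj = 32900/379 ≈ 86.807

NRCS table: commercial and business district, soil group C → CN(II) = 94
Dry (AMC I): CN(I) = 4.2·94/(10 − 0.058·94) = (1974/5)/(1137/250) = 32900/379 ≈ 86.807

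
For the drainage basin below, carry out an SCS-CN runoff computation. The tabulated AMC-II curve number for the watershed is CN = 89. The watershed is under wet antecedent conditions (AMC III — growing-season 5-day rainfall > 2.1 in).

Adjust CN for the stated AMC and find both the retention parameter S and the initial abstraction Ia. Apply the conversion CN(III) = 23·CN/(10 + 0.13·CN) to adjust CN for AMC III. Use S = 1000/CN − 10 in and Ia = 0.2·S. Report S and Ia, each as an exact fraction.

S = 1100/2047 in ≈ 0.537 in; Ia = 220/2047 in ≈ 0.107 in

Wet (AMC III): CN(III) = 23·89/(10 + 0.13·89) = 2047/(2157/100) = 204700/2157 ≈ 94.900
Max retention: S = 1000/(204700/2157) − 10 = 1100/2047 in (≈ 0.537 in)
Initial abstraction Ia = S/5 = (1100/2047)/5 = 220/2047 ≈ 0.107 in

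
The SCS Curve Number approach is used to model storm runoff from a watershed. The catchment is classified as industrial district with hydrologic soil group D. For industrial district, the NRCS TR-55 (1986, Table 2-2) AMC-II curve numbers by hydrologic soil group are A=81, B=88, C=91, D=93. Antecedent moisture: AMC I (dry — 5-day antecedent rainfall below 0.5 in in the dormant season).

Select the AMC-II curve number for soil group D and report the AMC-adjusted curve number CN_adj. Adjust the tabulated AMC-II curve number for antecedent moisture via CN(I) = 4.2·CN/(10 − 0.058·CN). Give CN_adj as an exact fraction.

CN_adj = 27900/329 ≈ 84.802

NRCS table: industrial district, soil group D → CN(II) = 93
CN(I) from CN(II)=93: (4.2·93)/(10 − 0.058·93) = 27900/329 ≈ 84.802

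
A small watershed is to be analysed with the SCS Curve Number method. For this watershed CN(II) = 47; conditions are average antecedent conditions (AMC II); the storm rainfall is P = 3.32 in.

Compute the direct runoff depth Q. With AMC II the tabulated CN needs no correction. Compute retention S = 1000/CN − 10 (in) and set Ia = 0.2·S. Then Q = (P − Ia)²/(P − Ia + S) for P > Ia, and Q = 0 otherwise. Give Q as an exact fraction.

Q = 1565001/17038675 in ≈ 0.092 in

CN(II) = 47; AMC II needs no correction.
S = 1000/47 − 10 = 530/47 in ≈ 11.277 in
Ia = 0.2S: 0.2·11.277 = 2.255 in (exactly 106/47)
Excess rainfall: 3.320 − 2.255 = 1.065 in; P > Ia so Q > 0
Q: (1251/1175)² ÷ (14501/1175) = 1565001/17038675 in (≈ 0.092 in)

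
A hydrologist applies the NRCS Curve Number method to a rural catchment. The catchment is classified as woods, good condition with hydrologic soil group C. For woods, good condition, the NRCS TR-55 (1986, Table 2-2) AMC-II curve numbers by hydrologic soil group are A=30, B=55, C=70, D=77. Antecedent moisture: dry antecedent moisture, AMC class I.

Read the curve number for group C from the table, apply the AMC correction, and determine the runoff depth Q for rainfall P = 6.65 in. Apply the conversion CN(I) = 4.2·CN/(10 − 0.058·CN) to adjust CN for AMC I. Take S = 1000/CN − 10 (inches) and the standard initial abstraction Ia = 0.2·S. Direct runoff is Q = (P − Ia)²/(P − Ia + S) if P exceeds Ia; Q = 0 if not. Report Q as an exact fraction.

NRCS table: woods, good condition, soil group C → CN(II) = 70
Dry (AMC I): CN(I) = 4.2·70/(10 − 0.058·70) = 294/(297/50) = 4900/99 ≈ 49.495
Retention S: 1000/CN − 10 with CN=49.495 → S = 500/49 ≈ 10.204 in
Ia = 0.2S: 0.2·10.204 = 2.041 in (exactly 100/49)
Excess rainfall: 6.650 − 2.041 = 4.609 in; P > Ia so Q > 0
Q: (4517/980)² ÷ (14517/980) = 20403289/14226660 in (≈ 1.434 in)

Q = 20403289/14226660 in ≈ 1.434 in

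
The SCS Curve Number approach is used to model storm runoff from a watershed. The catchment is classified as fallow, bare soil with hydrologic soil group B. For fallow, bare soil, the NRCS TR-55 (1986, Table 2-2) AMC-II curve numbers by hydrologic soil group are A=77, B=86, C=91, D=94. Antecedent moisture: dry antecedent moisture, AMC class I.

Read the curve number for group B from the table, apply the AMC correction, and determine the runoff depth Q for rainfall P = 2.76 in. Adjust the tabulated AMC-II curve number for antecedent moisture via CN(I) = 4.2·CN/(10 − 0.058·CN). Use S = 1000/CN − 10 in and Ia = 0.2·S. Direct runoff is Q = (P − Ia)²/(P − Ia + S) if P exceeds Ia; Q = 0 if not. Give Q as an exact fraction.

NRCS table: fallow, bare soil, soil group B → CN(II) = 86
CN(I) from CN(II)=86: (4.2·86)/(10 − 0.058·86) = 12900/179 ≈ 72.067
Max retention: S = 1000/(12900/179) − 10 = 500/129 in (≈ 3.876 in)
Ia = 0.2S: 0.2·3.876 = 0.775 in (exactly 100/129)
P − Ia = 2.760 − 0.775 = 6401/3225 ≈ 1.985 in (> 0, runoff occurs)
Q: (6401/3225)² ÷ (18901/3225) = 40972801/60955725 in (≈ 0.672 in)

Q = 40972801/60955725 in ≈ 0.672 in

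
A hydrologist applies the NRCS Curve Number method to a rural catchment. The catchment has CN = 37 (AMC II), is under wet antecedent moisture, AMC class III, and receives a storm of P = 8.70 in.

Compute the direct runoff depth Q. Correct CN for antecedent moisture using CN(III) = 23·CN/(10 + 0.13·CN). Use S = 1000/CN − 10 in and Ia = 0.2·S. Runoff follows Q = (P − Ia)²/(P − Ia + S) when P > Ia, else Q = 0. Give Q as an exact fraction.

Q = 1258168323/352986290 in ≈ 3.564 in

Adjust CN=37 to AMC III: 23·37/(10 + 0.13·37) → 851 ÷ (1481/100) = 85100/1481 ≈ 57.461
Retention S: 1000/CN − 10 with CN=57.461 → S = 6300/851 ≈ 7.403 in
Initial abstraction Ia = S/5 = (6300/851)/5 = 1260/851 ≈ 1.481 in
P − Ia = 8.700 − 1.481 = 61437/8510 ≈ 7.219 in (> 0, runoff occurs)
Runoff Q = (P−Ia)²/(P−Ia+S) = (7.219)²/(7.219+7.403) = 1258168323/352986290 ≈ 3.564 in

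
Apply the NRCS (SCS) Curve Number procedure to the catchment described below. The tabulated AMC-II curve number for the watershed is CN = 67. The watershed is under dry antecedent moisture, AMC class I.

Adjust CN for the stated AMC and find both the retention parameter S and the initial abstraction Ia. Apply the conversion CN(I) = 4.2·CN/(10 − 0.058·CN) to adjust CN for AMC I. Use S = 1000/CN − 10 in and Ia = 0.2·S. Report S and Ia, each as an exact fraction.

Adjust CN=67 to AMC I: 4.2·67/(10 − 0.058·67) → (1407/5) ÷ (3057/500) = 46900/1019 ≈ 46.026
Retention S: 1000/CN − 10 with CN=46.026 → S = 5500/469 ≈ 11.727 in
Ia = 0.2·(5500/469) = 1100/469 in ≈ 2.345 in

S = 5500/469 in ≈ 11.727 in; Ia = 1100/469 in ≈ 2.345 in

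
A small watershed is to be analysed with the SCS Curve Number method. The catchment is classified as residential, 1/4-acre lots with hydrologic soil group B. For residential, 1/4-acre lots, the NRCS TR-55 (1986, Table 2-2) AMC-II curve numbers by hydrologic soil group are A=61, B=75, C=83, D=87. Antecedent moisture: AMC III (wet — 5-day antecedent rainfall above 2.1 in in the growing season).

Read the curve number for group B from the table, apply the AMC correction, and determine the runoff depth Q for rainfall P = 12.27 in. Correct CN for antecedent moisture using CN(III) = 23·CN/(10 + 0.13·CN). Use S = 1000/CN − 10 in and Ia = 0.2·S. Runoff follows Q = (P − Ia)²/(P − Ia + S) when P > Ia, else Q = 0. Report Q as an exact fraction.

Q = 6833171569/639374700 in ≈ 10.687 in

NRCS table: residential, 1/4-acre lots, soil group B → CN(II) = 75
Adjust CN=75 to AMC III: 23·75/(10 + 0.13·75) → 1725 ÷ (79/4) = 6900/79 ≈ 87.342
Retention S: 1000/CN − 10 with CN=87.342 → S = 100/69 ≈ 1.449 in
Ia = 0.2·(100/69) = 20/69 in ≈ 0.290 in
Since P=12.270 > Ia=0.290: effective rainfall P−Ia = 82663/6900 in
Q = (82663/6900)²/((82663/6900) + 100/69) = (6833171569/47610000)/(92663/6900) = 6833171569/639374700 in ≈ 10.687 in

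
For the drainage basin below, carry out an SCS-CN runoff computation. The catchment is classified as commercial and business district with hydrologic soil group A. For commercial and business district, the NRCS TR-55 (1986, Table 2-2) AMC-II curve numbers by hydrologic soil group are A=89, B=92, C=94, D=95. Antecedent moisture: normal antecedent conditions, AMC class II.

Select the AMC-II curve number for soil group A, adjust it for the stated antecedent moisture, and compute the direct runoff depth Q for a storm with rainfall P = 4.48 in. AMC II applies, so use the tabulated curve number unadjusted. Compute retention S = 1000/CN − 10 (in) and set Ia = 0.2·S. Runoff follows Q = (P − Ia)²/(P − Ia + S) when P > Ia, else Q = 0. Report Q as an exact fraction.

Q = 22174681/6768450 in ≈ 3.276 in

NRCS table: commercial and business district, soil group A → CN(II) = 89
CN(II) = 89; AMC II needs no correction.
Retention S: 1000/CN − 10 with CN=89.000 → S = 110/89 ≈ 1.236 in
Initial abstraction Ia = S/5 = (110/89)/5 = 22/89 ≈ 0.247 in
Since P=4.480 > Ia=0.247: effective rainfall P−Ia = 9418/2225 in
Runoff Q = (P−Ia)²/(P−Ia+S) = (4.233)²/(4.233+1.236) = 22174681/6768450 ≈ 3.276 in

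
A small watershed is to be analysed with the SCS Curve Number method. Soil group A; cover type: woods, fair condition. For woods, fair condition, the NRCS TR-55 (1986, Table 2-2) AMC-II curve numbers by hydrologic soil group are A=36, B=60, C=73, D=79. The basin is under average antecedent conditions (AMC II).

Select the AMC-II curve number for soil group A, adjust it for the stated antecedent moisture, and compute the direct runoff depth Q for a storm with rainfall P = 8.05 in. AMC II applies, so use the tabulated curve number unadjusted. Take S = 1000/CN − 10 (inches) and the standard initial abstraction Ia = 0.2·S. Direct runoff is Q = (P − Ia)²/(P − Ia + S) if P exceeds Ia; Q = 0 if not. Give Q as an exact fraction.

Q = 654481/721620 in ≈ 0.907 in

NRCS table: woods, fair condition, soil group A → CN(II) = 36
AMC II — tabulated CN = 36 applies directly.
Max retention: S = 1000/36 − 10 = 160/9 in (≈ 17.778 in)
Ia = 0.2S: 0.2·17.778 = 3.556 in (exactly 32/9)
Excess rainfall: 8.050 − 3.556 = 4.494 in; P > Ia so Q > 0
Q = (809/180)²/((809/180) + 160/9) = (654481/32400)/(4009/180) = 654481/721620 in ≈ 0.907 in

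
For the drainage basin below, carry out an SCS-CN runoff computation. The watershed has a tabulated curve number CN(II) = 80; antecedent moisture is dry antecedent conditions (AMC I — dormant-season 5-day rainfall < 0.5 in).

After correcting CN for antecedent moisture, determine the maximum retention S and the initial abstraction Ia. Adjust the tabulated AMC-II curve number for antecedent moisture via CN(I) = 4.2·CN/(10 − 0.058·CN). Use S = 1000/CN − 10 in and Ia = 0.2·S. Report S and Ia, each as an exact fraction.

S = 125/21 in ≈ 5.952 in; Ia = 25/21 in ≈ 1.190 in

CN(I) from CN(II)=80: (4.2·80)/(10 − 0.058·80) = 4200/67 ≈ 62.687
Max retention: S = 1000/(4200/67) − 10 = 125/21 in (≈ 5.952 in)
Initial abstraction Ia = S/5 = (125/21)/5 = 25/21 ≈ 1.190 in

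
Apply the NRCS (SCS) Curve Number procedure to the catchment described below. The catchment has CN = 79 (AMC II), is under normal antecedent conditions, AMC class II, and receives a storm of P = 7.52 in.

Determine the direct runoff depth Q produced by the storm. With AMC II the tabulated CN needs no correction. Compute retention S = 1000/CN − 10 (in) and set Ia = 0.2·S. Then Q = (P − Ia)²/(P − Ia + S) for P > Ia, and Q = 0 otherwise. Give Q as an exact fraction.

Q = 47623801/9406925 in ≈ 5.063 in

AMC II — tabulated CN = 79 applies directly.
Max retention: S = 1000/79 − 10 = 210/79 in (≈ 2.658 in)
Ia = 0.2·(210/79) = 42/79 in ≈ 0.532 in
Since P=7.520 > Ia=0.532: effective rainfall P−Ia = 13802/1975 in
Q: (13802/1975)² ÷ (19052/1975) = 47623801/9406925 in (≈ 5.063 in)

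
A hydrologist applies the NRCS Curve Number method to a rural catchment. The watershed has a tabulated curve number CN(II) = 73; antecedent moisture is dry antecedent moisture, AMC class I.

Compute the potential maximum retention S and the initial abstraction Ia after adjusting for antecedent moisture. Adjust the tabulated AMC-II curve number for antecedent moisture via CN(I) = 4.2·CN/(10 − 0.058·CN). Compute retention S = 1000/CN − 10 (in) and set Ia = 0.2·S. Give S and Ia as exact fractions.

S = 4500/511 in ≈ 8.806 in; Ia = 900/511 in ≈ 1.761 in

Dry (AMC I): CN(I) = 4.2·73/(10 − 0.058·73) = (1533/5)/(2883/500) = 51100/961 ≈ 53.174
Max retention: S = 1000/(51100/961) − 10 = 4500/511 in (≈ 8.806 in)
Ia = 0.2S: 0.2·8.806 = 1.761 in (exactly 900/511)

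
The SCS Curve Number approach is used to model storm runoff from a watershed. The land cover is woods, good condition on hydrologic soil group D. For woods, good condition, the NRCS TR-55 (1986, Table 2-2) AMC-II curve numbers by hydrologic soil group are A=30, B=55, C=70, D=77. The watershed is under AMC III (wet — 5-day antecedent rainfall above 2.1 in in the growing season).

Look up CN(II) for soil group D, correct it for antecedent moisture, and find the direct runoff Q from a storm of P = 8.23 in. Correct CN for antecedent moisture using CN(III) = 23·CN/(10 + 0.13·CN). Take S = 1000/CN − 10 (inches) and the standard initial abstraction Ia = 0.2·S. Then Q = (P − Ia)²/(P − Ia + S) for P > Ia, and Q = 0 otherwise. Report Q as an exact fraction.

NRCS table: woods, good condition, soil group D → CN(II) = 77
Wet (AMC III): CN(III) = 23·77/(10 + 0.13·77) = 1771/(2001/100) = 7700/87 ≈ 88.506
Retention S: 1000/CN − 10 with CN=88.506 → S = 100/77 ≈ 1.299 in
Initial abstraction Ia = S/5 = (100/77)/5 = 20/77 ≈ 0.260 in
P − Ia = 8.230 − 0.260 = 61371/7700 ≈ 7.970 in (> 0, runoff occurs)
Q = (61371/7700)²/((61371/7700) + 100/77) = (3766399641/59290000)/(71371/7700) = 3766399641/549556700 in ≈ 6.854 in

Q = 3766399641/549556700 in ≈ 6.854 in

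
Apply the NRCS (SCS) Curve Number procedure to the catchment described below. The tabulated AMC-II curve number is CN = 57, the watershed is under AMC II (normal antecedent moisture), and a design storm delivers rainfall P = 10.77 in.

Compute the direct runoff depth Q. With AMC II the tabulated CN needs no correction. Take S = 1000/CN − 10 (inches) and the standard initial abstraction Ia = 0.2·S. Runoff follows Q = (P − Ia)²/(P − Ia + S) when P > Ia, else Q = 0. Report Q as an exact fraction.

Average conditions: CN = 57 (no AMC adjustment).
S = 1000/57 − 10 = 430/57 in ≈ 7.544 in
Ia = 0.2·(430/57) = 86/57 in ≈ 1.509 in
P − Ia = 10.770 − 1.509 = 52789/5700 ≈ 9.261 in (> 0, runoff occurs)
Q: (52789/5700)² ÷ (95789/5700) = 2786678521/545997300 in (≈ 5.104 in)

Q = 2786678521/545997300 in ≈ 5.104 in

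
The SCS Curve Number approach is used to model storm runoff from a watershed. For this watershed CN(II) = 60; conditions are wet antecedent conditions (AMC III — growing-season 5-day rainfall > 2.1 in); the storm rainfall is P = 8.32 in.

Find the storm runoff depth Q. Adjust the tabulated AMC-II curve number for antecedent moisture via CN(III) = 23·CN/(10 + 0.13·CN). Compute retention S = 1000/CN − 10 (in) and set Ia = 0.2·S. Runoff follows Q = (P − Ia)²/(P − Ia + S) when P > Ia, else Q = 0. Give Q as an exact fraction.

Wet (AMC III): CN(III) = 23·60/(10 + 0.13·60) = 1380/(89/5) = 6900/89 ≈ 77.528
Retention S: 1000/CN − 10 with CN=77.528 → S = 200/69 ≈ 2.899 in
Ia = 0.2·(200/69) = 40/69 in ≈ 0.580 in
Excess rainfall: 8.320 − 0.580 = 7.740 in; P > Ia so Q > 0
Runoff Q = (P−Ia)²/(P−Ia+S) = (7.740)²/(7.740+2.899) = 11142244/1978575 ≈ 5.631 in

Q = 11142244/1978575 in ≈ 5.631 in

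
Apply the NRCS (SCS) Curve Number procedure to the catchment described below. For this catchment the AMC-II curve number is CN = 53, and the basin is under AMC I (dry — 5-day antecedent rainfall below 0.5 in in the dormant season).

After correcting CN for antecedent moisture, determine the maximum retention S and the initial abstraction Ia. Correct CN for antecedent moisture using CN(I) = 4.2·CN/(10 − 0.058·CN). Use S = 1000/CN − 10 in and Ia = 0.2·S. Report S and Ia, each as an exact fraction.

S = 23500/1113 in ≈ 21.114 in; Ia = 4700/1113 in ≈ 4.223 in

CN(I) from CN(II)=53: (4.2·53)/(10 − 0.058·53) = 111300/3463 ≈ 32.140
Retention S: 1000/CN − 10 with CN=32.140 → S = 23500/1113 ≈ 21.114 in
Ia = 0.2·(23500/1113) = 4700/1113 in ≈ 4.223 in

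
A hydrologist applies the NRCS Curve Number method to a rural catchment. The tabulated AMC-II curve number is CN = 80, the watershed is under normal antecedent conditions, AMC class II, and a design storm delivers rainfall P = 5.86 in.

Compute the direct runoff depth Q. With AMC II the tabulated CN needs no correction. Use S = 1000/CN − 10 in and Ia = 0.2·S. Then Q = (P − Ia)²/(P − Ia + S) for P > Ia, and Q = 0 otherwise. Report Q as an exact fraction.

Q = 35912/9825 in ≈ 3.655 in

CN(II) = 80; AMC II needs no correction.
Max retention: S = 1000/80 − 10 = 5/2 in (≈ 2.500 in)
Initial abstraction Ia = S/5 = (5/2)/5 = 1/2 ≈ 0.500 in
Since P=5.860 > Ia=0.500: effective rainfall P−Ia = 134/25 in
Runoff Q = (P−Ia)²/(P−Ia+S) = (5.360)²/(5.360+2.500) = 35912/9825 ≈ 3.655 in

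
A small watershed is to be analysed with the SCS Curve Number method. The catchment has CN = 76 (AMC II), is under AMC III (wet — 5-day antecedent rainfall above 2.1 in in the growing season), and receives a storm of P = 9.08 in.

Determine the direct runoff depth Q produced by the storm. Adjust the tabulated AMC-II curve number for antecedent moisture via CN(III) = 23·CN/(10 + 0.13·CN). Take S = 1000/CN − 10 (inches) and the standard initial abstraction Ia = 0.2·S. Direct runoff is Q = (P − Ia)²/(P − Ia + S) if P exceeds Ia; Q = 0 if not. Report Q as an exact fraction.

Q = 9254247601/1214849075 in ≈ 7.618 in

Wet (AMC III): CN(III) = 23·76/(10 + 0.13·76) = 1748/(497/25) = 43700/497 ≈ 87.928
Max retention: S = 1000/(43700/497) − 10 = 600/437 in (≈ 1.373 in)
Ia = 0.2·(600/437) = 120/437 in ≈ 0.275 in
Since P=9.080 > Ia=0.275: effective rainfall P−Ia = 96199/10925 in
Q = (96199/10925)²/((96199/10925) + 600/437) = (9254247601/119355625)/(111199/10925) = 9254247601/1214849075 in ≈ 7.618 in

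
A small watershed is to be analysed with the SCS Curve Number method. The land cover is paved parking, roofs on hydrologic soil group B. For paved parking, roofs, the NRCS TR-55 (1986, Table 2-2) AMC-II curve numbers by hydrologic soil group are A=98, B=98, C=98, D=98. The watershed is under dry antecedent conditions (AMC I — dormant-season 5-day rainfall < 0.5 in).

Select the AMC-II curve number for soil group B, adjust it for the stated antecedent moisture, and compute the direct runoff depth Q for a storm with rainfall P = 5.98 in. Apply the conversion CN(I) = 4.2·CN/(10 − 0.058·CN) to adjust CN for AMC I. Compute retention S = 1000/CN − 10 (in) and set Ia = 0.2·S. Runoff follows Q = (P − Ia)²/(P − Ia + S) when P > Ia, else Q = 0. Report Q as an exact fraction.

Q = 91609734241/16858672950 in ≈ 5.434 in

NRCS table: paved parking, roofs, soil group B → CN(II) = 98
CN(I) from CN(II)=98: (4.2·98)/(10 − 0.058·98) = 102900/1079 ≈ 95.366
S = 1000/(102900/1079) − 10 = 500/1029 in ≈ 0.486 in
Ia = 0.2·(500/1029) = 100/1029 in ≈ 0.097 in
Excess rainfall: 5.980 − 0.097 = 5.883 in; P > Ia so Q > 0
Q = (302671/51450)²/((302671/51450) + 500/1029) = (91609734241/2647102500)/(327671/51450) = 91609734241/16858672950 in ≈ 5.434 in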